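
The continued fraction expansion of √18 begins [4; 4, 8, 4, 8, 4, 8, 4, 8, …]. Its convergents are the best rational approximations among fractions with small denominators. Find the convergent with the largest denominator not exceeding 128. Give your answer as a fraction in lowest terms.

List convergents until the denominator exceeds the bound:
a_0 = 4: 4/1  (≤ bound)
a_1 = 4: 17/4  (≤ bound)
a_2 = 8: 140/33  (≤ bound)
a_3 = 4: 577/136  (> 128, stop)

140/33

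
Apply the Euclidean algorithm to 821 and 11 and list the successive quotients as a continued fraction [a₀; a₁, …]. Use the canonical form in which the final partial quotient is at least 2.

[74; 1, 1, 1, 3]

Repeatedly divide and take the remainder:
821 = 74·11 + 7, so a_0 = 74
11 = 1·7 + 4, so a_1 = 1
7 = 1·4 + 3, so a_2 = 1
4 = 1·3 + 1, so a_3 = 1
3 = 3·1 + 0, so a_4 = 3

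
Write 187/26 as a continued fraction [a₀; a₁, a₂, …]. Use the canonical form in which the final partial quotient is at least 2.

[7; 5, 5]

187 = 7·26 + 5, so a_0 = 7
26 = 5·5 + 1, so a_1 = 5
5 = 5·1 + 0, so a_2 = 5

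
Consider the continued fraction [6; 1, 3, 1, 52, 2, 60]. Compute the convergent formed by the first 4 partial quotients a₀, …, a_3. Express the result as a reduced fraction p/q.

a_0 = 6: 6/1
a_1 = 1: 7/1
a_2 = 3: 27/4
a_3 = 1: 34/5

34/5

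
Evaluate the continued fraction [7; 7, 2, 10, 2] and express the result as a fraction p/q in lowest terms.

a_0 = 7: 7/1
a_1 = 7: 50/7
a_2 = 2: 107/15
a_3 = 10: 1120/157
a_4 = 2: 2347/329

2347/329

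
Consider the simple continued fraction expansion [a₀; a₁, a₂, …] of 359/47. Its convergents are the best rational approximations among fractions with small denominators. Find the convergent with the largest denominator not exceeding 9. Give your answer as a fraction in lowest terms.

List convergents until the denominator exceeds the bound:
a_0 = 7: 7/1  (≤ bound)
a_1 = 1: 8/1  (≤ bound)
a_2 = 1: 15/2  (≤ bound)
a_3 = 1: 23/3  (≤ bound)
a_4 = 3: 84/11  (> 9, stop)

23/3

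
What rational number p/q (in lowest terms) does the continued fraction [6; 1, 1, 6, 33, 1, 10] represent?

31848/4871

Start with 10.
1 + 1/(10/1) = 1 + 1/10 = 11/10
33 + 1/(11/10) = 33 + 10/11 = 373/11
6 + 1/(373/11) = 6 + 11/373 = 2249/373
1 + 1/(2249/373) = 1 + 373/2249 = 2622/2249
1 + 1/(2622/2249) = 1 + 2249/2622 = 4871/2622
6 + 1/(4871/2622) = 6 + 2622/4871 = 31848/4871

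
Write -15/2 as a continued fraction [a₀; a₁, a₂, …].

[-8; 2]

Repeatedly divide and take the remainder:
⌊-15/2⌋ = -8, remainder 1
⌊2/1⌋ = 2, remainder 0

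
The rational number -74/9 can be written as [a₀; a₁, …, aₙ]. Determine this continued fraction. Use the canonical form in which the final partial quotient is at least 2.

[-9; 1, 3, 2]

⌊-74/9⌋ = -9, remainder 7
⌊9/7⌋ = 1, remainder 2
⌊7/2⌋ = 3, remainder 1
⌊2/1⌋ = 2, remainder 0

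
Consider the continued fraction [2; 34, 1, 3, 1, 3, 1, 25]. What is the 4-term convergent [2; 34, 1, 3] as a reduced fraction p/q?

282/139

Work from the innermost term outward:
Start with 3.
1 + 1/(3/1) = 1 + 1/3 = 4/3
34 + 1/(4/3) = 34 + 3/4 = 139/4
2 + 1/(139/4) = 2 + 4/139 = 282/139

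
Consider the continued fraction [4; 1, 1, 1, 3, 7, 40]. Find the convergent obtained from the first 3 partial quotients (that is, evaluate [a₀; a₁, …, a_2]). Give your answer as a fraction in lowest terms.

9/2

Collapse the nested fraction from the inside out:
Start with 1.
1 + 1/(1/1) = 1 + 1/1 = 2/1
4 + 1/(2/1) = 4 + 1/2 = 9/2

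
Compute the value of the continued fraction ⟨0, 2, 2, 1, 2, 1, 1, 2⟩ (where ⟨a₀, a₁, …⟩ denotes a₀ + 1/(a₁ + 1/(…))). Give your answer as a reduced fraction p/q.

49/116

a_0 = 0: 0/1
a_1 = 2: 1/2
a_2 = 2: 2/5
a_3 = 1: 3/7
a_4 = 2: 8/19
a_5 = 1: 11/26
a_6 = 1: 19/45
a_7 = 2: 49/116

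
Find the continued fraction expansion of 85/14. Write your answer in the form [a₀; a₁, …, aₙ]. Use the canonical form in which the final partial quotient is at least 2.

[6; 14]

Repeatedly divide and take the remainder:
85 ÷ 14 → quotient 6, remainder 1
14 ÷ 1 → quotient 14, remainder 0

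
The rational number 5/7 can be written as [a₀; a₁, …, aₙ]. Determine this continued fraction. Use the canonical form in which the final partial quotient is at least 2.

⌊5/7⌋ = 0, remainder 5
⌊7/5⌋ = 1, remainder 2
⌊5/2⌋ = 2, remainder 1
⌊2/1⌋ = 2, remainder 0

[0; 1, 2, 2]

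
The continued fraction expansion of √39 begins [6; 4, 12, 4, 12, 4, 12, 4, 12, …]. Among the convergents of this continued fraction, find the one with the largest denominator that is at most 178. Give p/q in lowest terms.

a_0 = 6: 6/1  (≤ bound)
a_1 = 4: 25/4  (≤ bound)
a_2 = 12: 306/49  (≤ bound)
a_3 = 4: 1249/200  (> 178, stop)

306/49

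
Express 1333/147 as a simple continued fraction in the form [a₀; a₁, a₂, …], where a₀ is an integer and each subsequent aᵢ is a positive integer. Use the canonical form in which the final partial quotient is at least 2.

[9; 14, 1, 2, 3]

Apply division with remainder until the remainder is 0:
⌊1333/147⌋ = 9, remainder 10
⌊147/10⌋ = 14, remainder 7
⌊10/7⌋ = 1, remainder 3
⌊7/3⌋ = 2, remainder 1
⌊3/1⌋ = 3, remainder 0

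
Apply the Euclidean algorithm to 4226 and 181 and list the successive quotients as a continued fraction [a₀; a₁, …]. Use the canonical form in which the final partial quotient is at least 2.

[23; 2, 1, 6, 1, 7]

Run the Euclidean algorithm, recording each quotient:
⌊4226/181⌋ = 23, remainder 63
⌊181/63⌋ = 2, remainder 55
⌊63/55⌋ = 1, remainder 8
⌊55/8⌋ = 6, remainder 7
⌊8/7⌋ = 1, remainder 1
⌊7/1⌋ = 7, remainder 0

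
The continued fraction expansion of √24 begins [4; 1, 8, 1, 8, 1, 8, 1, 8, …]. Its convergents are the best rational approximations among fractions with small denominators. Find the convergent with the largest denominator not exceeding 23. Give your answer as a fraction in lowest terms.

49/10

a_0 = 4: 4/1  (≤ bound)
a_1 = 1: 5/1  (≤ bound)
a_2 = 8: 44/9  (≤ bound)
a_3 = 1: 49/10  (≤ bound)
a_4 = 8: 436/89  (> 23, stop)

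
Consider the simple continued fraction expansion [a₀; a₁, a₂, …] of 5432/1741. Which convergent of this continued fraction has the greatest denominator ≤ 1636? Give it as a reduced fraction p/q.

List convergents until the denominator exceeds the bound:
a_0 = 3: 3/1  (≤ bound)
a_1 = 8: 25/8  (≤ bound)
a_2 = 3: 78/25  (≤ bound)
a_3 = 34: 2677/858  (≤ bound)
a_4 = 2: 5432/1741  (> 1636, stop)

2677/858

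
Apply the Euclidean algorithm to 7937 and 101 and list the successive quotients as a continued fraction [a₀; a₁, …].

[78; 1, 1, 2, 2, 8]

7937 = 78·101 + 59, so a_0 = 78
101 = 1·59 + 42, so a_1 = 1
59 = 1·42 + 17, so a_2 = 1
42 = 2·17 + 8, so a_3 = 2
17 = 2·8 + 1, so a_4 = 2
8 = 8·1 + 0, so a_5 = 8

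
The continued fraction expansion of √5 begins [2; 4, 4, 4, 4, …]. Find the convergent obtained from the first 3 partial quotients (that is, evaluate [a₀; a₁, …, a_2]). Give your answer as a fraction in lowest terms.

38/17

a_0 = 2: 2/1
a_1 = 4: 9/4
a_2 = 4: 38/17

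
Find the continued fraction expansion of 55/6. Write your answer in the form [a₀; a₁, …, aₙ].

55 = 9·6 + 1, so a_0 = 9
6 = 6·1 + 0, so a_1 = 6

[9; 6]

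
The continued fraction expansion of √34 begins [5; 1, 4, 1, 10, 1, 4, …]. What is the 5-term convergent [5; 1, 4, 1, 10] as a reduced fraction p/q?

379/65

Use the convergent recurrence hₖ = aₖ·hₖ₋₁ + hₖ₋₂ (and likewise for the denominators kₖ):
a_0 = 5: 5/1
a_1 = 1: 6/1
a_2 = 4: 29/5
a_3 = 1: 35/6
a_4 = 10: 379/65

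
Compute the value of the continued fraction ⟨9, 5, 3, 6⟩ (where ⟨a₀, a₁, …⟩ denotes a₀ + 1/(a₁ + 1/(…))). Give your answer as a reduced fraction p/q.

Compute successive convergents:
a_0 = 9: 9/1
a_1 = 5: 46/5
a_2 = 3: 147/16
a_3 = 6: 928/101

928/101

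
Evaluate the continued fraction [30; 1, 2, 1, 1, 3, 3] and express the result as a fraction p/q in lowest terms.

2519/82

Start with 3.
3 + 1/(3/1) = 3 + 1/3 = 10/3
1 + 1/(10/3) = 1 + 3/10 = 13/10
1 + 1/(13/10) = 1 + 10/13 = 23/13
2 + 1/(23/13) = 2 + 13/23 = 59/23
1 + 1/(59/23) = 1 + 23/59 = 82/59
30 + 1/(82/59) = 30 + 59/82 = 2519/82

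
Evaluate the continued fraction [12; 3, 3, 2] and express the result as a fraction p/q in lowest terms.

283/23

Build up convergents one term at a time:
a_0 = 12: 12/1
a_1 = 3: 37/3
a_2 = 3: 123/10
a_3 = 2: 283/23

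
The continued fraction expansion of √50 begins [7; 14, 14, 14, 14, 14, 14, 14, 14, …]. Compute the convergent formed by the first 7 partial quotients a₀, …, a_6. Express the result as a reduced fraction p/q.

Start with 14.
14 + 1/(14/1) = 14 + 1/14 = 197/14
14 + 1/(197/14) = 14 + 14/197 = 2772/197
14 + 1/(2772/197) = 14 + 197/2772 = 39005/2772
14 + 1/(39005/2772) = 14 + 2772/39005 = 548842/39005
14 + 1/(548842/39005) = 14 + 39005/548842 = 7722793/548842
7 + 1/(7722793/548842) = 7 + 548842/7722793 = 54608393/7722793

54608393/7722793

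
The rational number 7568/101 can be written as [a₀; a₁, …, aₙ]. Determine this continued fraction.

[74; 1, 13, 2, 3]

7568 = 74·101 + 94, so a_0 = 74
101 = 1·94 + 7, so a_1 = 1
94 = 13·7 + 3, so a_2 = 13
7 = 2·3 + 1, so a_3 = 2
3 = 3·1 + 0, so a_4 = 3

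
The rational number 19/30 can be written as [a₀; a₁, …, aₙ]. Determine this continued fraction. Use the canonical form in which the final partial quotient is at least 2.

[0; 1, 1, 1, 2, 1, 2]

Repeatedly divide and take the remainder:
⌊19/30⌋ = 0, remainder 19
⌊30/19⌋ = 1, remainder 11
⌊19/11⌋ = 1, remainder 8
⌊11/8⌋ = 1, remainder 3
⌊8/3⌋ = 2, remainder 2
⌊3/2⌋ = 1, remainder 1
⌊2/1⌋ = 2, remainder 0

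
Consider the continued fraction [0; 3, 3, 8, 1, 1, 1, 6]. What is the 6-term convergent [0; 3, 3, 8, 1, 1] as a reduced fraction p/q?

53/176

a_0 = 0: 0/1
a_1 = 3: 1/3
a_2 = 3: 3/10
a_3 = 8: 25/83
a_4 = 1: 28/93
a_5 = 1: 53/176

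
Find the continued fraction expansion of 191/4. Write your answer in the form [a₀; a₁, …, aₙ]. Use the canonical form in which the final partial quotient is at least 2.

[47; 1, 3]

⌊191/4⌋ = 47, remainder 3
⌊4/3⌋ = 1, remainder 1
⌊3/1⌋ = 3, remainder 0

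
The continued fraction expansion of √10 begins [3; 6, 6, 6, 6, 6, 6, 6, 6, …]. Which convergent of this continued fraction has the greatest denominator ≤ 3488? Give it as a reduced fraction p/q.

4443/1405

a_0 = 3: 3/1  (≤ bound)
a_1 = 6: 19/6  (≤ bound)
a_2 = 6: 117/37  (≤ bound)
a_3 = 6: 721/228  (≤ bound)
a_4 = 6: 4443/1405  (≤ bound)
a_5 = 6: 27379/8658  (> 3488, stop)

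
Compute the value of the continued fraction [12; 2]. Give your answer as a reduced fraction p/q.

25/2

a_0 = 12: 12/1
a_1 = 2: 25/2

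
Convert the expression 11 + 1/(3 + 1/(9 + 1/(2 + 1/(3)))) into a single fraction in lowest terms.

2321/205

a_0 = 11: 11/1
a_1 = 3: 34/3
a_2 = 9: 317/28
a_3 = 2: 668/59
a_4 = 3: 2321/205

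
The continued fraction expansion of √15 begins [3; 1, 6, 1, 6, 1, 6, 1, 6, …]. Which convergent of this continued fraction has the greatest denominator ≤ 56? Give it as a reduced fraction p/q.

213/55

a_0 = 3: 3/1  (≤ bound)
a_1 = 1: 4/1  (≤ bound)
a_2 = 6: 27/7  (≤ bound)
a_3 = 1: 31/8  (≤ bound)
a_4 = 6: 213/55  (≤ bound)
a_5 = 1: 244/63  (> 56, stop)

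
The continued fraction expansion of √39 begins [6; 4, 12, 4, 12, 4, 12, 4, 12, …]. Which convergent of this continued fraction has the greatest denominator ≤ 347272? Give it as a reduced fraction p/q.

764394/122401

List convergents until the denominator exceeds the bound:
a_0 = 6: 6/1  (≤ bound)
a_1 = 4: 25/4  (≤ bound)
a_2 = 12: 306/49  (≤ bound)
a_3 = 4: 1249/200  (≤ bound)
a_4 = 12: 15294/2449  (≤ bound)
a_5 = 4: 62425/9996  (≤ bound)
a_6 = 12: 764394/122401  (≤ bound)
a_7 = 4: 3120001/499600  (> 347272, stop)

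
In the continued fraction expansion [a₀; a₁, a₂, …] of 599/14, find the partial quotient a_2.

3

Apply division with remainder until the remainder is 0:
599 = 42·14 + 11, so a_0 = 42
14 = 1·11 + 3, so a_1 = 1
11 = 3·3 + 2, so a_2 = 3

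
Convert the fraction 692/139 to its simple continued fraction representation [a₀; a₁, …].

[4; 1, 45, 3]

⌊692/139⌋ = 4, remainder 136
⌊139/136⌋ = 1, remainder 3
⌊136/3⌋ = 45, remainder 1
⌊3/1⌋ = 3, remainder 0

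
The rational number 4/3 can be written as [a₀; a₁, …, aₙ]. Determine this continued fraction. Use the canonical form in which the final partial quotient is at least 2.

[1; 3]

4 = 1·3 + 1, so a_0 = 1
3 = 3·1 + 0, so a_1 = 3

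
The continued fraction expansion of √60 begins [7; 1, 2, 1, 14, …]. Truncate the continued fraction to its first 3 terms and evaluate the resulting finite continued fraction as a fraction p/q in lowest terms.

23/3

a_0 = 7: 7/1
a_1 = 1: 8/1
a_2 = 2: 23/3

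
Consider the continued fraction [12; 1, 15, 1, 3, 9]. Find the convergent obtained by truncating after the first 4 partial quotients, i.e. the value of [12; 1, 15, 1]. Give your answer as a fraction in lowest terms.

220/17

a_0 = 12: 12/1
a_1 = 1: 13/1
a_2 = 15: 207/16
a_3 = 1: 220/17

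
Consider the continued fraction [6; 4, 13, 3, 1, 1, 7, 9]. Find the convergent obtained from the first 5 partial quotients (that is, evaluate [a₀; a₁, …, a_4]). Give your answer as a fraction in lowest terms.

1349/216

a_0 = 6: 6/1
a_1 = 4: 25/4
a_2 = 13: 331/53
a_3 = 3: 1018/163
a_4 = 1: 1349/216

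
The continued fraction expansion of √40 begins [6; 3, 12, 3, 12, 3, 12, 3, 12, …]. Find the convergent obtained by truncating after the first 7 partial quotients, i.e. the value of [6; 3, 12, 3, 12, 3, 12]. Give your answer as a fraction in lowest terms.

Use the convergent recurrence hₖ = aₖ·hₖ₋₁ + hₖ₋₂ (and likewise for the denominators kₖ):
a_0 = 6: 6/1
a_1 = 3: 19/3
a_2 = 12: 234/37
a_3 = 3: 721/114
a_4 = 12: 8886/1405
a_5 = 3: 27379/4329
a_6 = 12: 337434/53353

337434/53353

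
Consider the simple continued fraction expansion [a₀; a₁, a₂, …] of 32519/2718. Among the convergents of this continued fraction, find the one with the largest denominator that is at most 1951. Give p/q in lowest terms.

16092/1345

a_0 = 11: 11/1  (≤ bound)
a_1 = 1: 12/1  (≤ bound)
a_2 = 27: 335/28  (≤ bound)
a_3 = 48: 16092/1345  (≤ bound)
a_4 = 2: 32519/2718  (> 1951, stop)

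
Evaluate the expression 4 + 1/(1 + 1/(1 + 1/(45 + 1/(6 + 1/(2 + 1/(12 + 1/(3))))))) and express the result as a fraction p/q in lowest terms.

Use the convergent recurrence hₖ = aₖ·hₖ₋₁ + hₖ₋₂ (and likewise for the denominators kₖ):
a_0 = 4: 4/1
a_1 = 1: 5/1
a_2 = 1: 9/2
a_3 = 45: 410/91
a_4 = 6: 2469/548
a_5 = 2: 5348/1187
a_6 = 12: 66645/14792
a_7 = 3: 205283/45563

205283/45563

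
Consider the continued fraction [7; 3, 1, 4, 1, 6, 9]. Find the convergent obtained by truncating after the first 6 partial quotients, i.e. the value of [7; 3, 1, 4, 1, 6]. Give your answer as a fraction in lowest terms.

Collapse the nested fraction from the inside out:
Start with 6.
1 + 1/(6/1) = 1 + 1/6 = 7/6
4 + 1/(7/6) = 4 + 6/7 = 34/7
1 + 1/(34/7) = 1 + 7/34 = 41/34
3 + 1/(41/34) = 3 + 34/41 = 157/41
7 + 1/(157/41) = 7 + 41/157 = 1140/157

1140/157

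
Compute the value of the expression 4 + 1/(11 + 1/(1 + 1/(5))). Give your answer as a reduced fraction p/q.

290/71

a_0 = 4: 4/1
a_1 = 11: 45/11
a_2 = 1: 49/12
a_3 = 5: 290/71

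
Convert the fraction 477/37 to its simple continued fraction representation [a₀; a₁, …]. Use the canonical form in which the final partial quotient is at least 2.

[12; 1, 8, 4]

Run the Euclidean algorithm, recording each quotient:
⌊477/37⌋ = 12, remainder 33
⌊37/33⌋ = 1, remainder 4
⌊33/4⌋ = 8, remainder 1
⌊4/1⌋ = 4, remainder 0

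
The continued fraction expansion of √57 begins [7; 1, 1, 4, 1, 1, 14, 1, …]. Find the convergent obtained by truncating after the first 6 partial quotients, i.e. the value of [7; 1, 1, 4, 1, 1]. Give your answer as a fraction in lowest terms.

151/20

Work from the innermost term outward:
Start with 1.
1 + 1/(1/1) = 1 + 1/1 = 2/1
4 + 1/(2/1) = 4 + 1/2 = 9/2
1 + 1/(9/2) = 1 + 2/9 = 11/9
1 + 1/(11/9) = 1 + 9/11 = 20/11
7 + 1/(20/11) = 7 + 11/20 = 151/20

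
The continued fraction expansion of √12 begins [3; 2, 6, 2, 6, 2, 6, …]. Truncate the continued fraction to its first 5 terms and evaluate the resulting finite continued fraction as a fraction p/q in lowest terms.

a_0 = 3: 3/1
a_1 = 2: 7/2
a_2 = 6: 45/13
a_3 = 2: 97/28
a_4 = 6: 627/181

627/181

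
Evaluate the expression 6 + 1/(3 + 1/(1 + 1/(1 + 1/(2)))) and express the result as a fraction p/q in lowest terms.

113/18

Start with 2.
1 + 1/(2/1) = 1 + 1/2 = 3/2
1 + 1/(3/2) = 1 + 2/3 = 5/3
3 + 1/(5/3) = 3 + 3/5 = 18/5
6 + 1/(18/5) = 6 + 5/18 = 113/18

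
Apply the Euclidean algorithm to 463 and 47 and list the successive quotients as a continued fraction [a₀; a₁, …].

463 = 9·47 + 40, so a_0 = 9
47 = 1·40 + 7, so a_1 = 1
40 = 5·7 + 5, so a_2 = 5
7 = 1·5 + 2, so a_3 = 1
5 = 2·2 + 1, so a_4 = 2
2 = 2·1 + 0, so a_5 = 2

[9; 1, 5, 1, 2, 2]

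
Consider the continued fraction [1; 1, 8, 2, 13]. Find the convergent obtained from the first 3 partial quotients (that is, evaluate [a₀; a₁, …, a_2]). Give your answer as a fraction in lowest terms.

17/9

Use the convergent recurrence hₖ = aₖ·hₖ₋₁ + hₖ₋₂ (and likewise for the denominators kₖ):
a_0 = 1: 1/1
a_1 = 1: 2/1
a_2 = 8: 17/9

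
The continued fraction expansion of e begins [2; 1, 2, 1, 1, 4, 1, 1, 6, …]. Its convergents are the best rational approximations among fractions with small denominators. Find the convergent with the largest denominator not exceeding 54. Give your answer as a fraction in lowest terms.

List convergents until the denominator exceeds the bound:
a_0 = 2: 2/1  (≤ bound)
a_1 = 1: 3/1  (≤ bound)
a_2 = 2: 8/3  (≤ bound)
a_3 = 1: 11/4  (≤ bound)
a_4 = 1: 19/7  (≤ bound)
a_5 = 4: 87/32  (≤ bound)
a_6 = 1: 106/39  (≤ bound)
a_7 = 1: 193/71  (> 54, stop)

106/39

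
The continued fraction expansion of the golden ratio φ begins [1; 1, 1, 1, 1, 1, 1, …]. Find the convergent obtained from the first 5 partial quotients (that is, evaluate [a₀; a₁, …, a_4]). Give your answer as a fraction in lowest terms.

Use the convergent recurrence hₖ = aₖ·hₖ₋₁ + hₖ₋₂ (and likewise for the denominators kₖ):
a_0 = 1: 1/1
a_1 = 1: 2/1
a_2 = 1: 3/2
a_3 = 1: 5/3
a_4 = 1: 8/5

8/5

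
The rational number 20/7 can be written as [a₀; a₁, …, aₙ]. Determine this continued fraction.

[2; 1, 6]

Repeatedly divide and take the remainder:
20 = 2·7 + 6, so a_0 = 2
7 = 1·6 + 1, so a_1 = 1
6 = 6·1 + 0, so a_2 = 6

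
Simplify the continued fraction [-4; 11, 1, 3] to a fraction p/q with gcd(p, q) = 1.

Start with 3.
1 + 1/(3/1) = 1 + 1/3 = 4/3
11 + 1/(4/3) = 11 + 3/4 = 47/4
-4 + 1/(47/4) = -4 + 4/47 = -184/47

-184/47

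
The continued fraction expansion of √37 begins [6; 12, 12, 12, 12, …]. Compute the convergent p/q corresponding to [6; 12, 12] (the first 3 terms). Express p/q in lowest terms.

882/145

Collapse the nested fraction from the inside out:
Start with 12.
12 + 1/(12/1) = 12 + 1/12 = 145/12
6 + 1/(145/12) = 6 + 12/145 = 882/145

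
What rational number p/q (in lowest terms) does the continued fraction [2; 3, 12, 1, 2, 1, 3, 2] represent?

3099/1333

a_0 = 2: 2/1
a_1 = 3: 7/3
a_2 = 12: 86/37
a_3 = 1: 93/40
a_4 = 2: 272/117
a_5 = 1: 365/157
a_6 = 3: 1367/588
a_7 = 2: 3099/1333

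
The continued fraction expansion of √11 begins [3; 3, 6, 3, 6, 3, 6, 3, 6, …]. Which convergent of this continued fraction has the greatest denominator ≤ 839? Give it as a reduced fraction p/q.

1257/379

a_0 = 3: 3/1  (≤ bound)
a_1 = 3: 10/3  (≤ bound)
a_2 = 6: 63/19  (≤ bound)
a_3 = 3: 199/60  (≤ bound)
a_4 = 6: 1257/379  (≤ bound)
a_5 = 3: 3970/1197  (> 839, stop)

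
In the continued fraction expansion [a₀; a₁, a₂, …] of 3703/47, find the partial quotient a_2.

Repeatedly divide and take the remainder:
3703 = 78·47 + 37, so a_0 = 78
47 = 1·37 + 10, so a_1 = 1
37 = 3·10 + 7, so a_2 = 3

3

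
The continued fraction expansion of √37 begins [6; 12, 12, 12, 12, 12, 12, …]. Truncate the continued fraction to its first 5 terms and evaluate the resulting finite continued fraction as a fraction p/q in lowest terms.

128766/21169

Build up convergents one term at a time:
a_0 = 6: 6/1
a_1 = 12: 73/12
a_2 = 12: 882/145
a_3 = 12: 10657/1752
a_4 = 12: 128766/21169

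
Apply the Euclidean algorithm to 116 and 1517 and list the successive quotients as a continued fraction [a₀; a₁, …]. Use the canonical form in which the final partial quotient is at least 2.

[0; 13, 12, 1, 8]

116 = 0·1517 + 116, so a_0 = 0
1517 = 13·116 + 9, so a_1 = 13
116 = 12·9 + 8, so a_2 = 12
9 = 1·8 + 1, so a_3 = 1
8 = 8·1 + 0, so a_4 = 8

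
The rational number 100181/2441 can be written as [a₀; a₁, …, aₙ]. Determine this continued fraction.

[41; 24, 2, 2, 3, 1, 1, 2]

Repeatedly divide and take the remainder:
100181 ÷ 2441 → quotient 41, remainder 100
2441 ÷ 100 → quotient 24, remainder 41
100 ÷ 41 → quotient 2, remainder 18
41 ÷ 18 → quotient 2, remainder 5
18 ÷ 5 → quotient 3, remainder 3
5 ÷ 3 → quotient 1, remainder 2
3 ÷ 2 → quotient 1, remainder 1
2 ÷ 1 → quotient 2, remainder 0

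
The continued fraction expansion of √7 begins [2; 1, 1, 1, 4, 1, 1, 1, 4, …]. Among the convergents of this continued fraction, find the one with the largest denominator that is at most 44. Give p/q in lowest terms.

82/31

List convergents until the denominator exceeds the bound:
a_0 = 2: 2/1  (≤ bound)
a_1 = 1: 3/1  (≤ bound)
a_2 = 1: 5/2  (≤ bound)
a_3 = 1: 8/3  (≤ bound)
a_4 = 4: 37/14  (≤ bound)
a_5 = 1: 45/17  (≤ bound)
a_6 = 1: 82/31  (≤ bound)
a_7 = 1: 127/48  (> 44, stop)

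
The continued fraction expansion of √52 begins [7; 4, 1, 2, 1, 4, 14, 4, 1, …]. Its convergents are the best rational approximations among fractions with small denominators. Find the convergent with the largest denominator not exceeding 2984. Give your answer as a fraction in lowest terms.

a_0 = 7: 7/1  (≤ bound)
a_1 = 4: 29/4  (≤ bound)
a_2 = 1: 36/5  (≤ bound)
a_3 = 2: 101/14  (≤ bound)
a_4 = 1: 137/19  (≤ bound)
a_5 = 4: 649/90  (≤ bound)
a_6 = 14: 9223/1279  (≤ bound)
a_7 = 4: 37541/5206  (> 2984, stop)

9223/1279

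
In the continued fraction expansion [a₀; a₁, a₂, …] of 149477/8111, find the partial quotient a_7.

6

149477 = 18·8111 + 3479, so a_0 = 18
8111 = 2·3479 + 1153, so a_1 = 2
3479 = 3·1153 + 20, so a_2 = 3
1153 = 57·20 + 13, so a_3 = 57
20 = 1·13 + 7, so a_4 = 1
13 = 1·7 + 6, so a_5 = 1
7 = 1·6 + 1, so a_6 = 1
6 = 6·1 + 0, so a_7 = 6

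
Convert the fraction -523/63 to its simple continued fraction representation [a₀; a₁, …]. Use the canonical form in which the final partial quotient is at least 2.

[-9; 1, 2, 3, 6]

-523 = -9·63 + 44, so a_0 = -9
63 = 1·44 + 19, so a_1 = 1
44 = 2·19 + 6, so a_2 = 2
19 = 3·6 + 1, so a_3 = 3
6 = 6·1 + 0, so a_4 = 6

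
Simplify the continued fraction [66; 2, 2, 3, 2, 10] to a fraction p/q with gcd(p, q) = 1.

Compute successive convergents:
a_0 = 66: 66/1
a_1 = 2: 133/2
a_2 = 2: 332/5
a_3 = 3: 1129/17
a_4 = 2: 2590/39
a_5 = 10: 27029/407

27029/407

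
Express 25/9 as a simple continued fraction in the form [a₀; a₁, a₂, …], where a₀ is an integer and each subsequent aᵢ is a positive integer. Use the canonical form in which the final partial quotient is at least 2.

[2; 1, 3, 2]

Run the Euclidean algorithm, recording each quotient:
25 = 2·9 + 7, so a_0 = 2
9 = 1·7 + 2, so a_1 = 1
7 = 3·2 + 1, so a_2 = 3
2 = 2·1 + 0, so a_3 = 2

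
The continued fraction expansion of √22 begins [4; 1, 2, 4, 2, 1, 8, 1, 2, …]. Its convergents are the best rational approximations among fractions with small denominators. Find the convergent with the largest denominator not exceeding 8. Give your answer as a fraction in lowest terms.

List convergents until the denominator exceeds the bound:
a_0 = 4: 4/1  (≤ bound)
a_1 = 1: 5/1  (≤ bound)
a_2 = 2: 14/3  (≤ bound)
a_3 = 4: 61/13  (> 8, stop)

14/3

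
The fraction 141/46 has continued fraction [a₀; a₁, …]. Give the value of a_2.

3

141 ÷ 46 → quotient 3, remainder 3
46 ÷ 3 → quotient 15, remainder 1
3 ÷ 1 → quotient 3, remainder 0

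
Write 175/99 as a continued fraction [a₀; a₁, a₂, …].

175 = 1·99 + 76, so a_0 = 1
99 = 1·76 + 23, so a_1 = 1
76 = 3·23 + 7, so a_2 = 3
23 = 3·7 + 2, so a_3 = 3
7 = 3·2 + 1, so a_4 = 3
2 = 2·1 + 0, so a_5 = 2

[1; 1, 3, 3, 3, 2]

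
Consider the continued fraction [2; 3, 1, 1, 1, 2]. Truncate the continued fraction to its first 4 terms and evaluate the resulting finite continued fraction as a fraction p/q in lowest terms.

Use the convergent recurrence hₖ = aₖ·hₖ₋₁ + hₖ₋₂ (and likewise for the denominators kₖ):
a_0 = 2: 2/1
a_1 = 3: 7/3
a_2 = 1: 9/4
a_3 = 1: 16/7

16/7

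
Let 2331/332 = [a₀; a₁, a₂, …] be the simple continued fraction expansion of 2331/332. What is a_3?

Apply division with remainder until the remainder is 0:
2331 ÷ 332 → quotient 7, remainder 7
332 ÷ 7 → quotient 47, remainder 3
7 ÷ 3 → quotient 2, remainder 1
3 ÷ 1 → quotient 3, remainder 0

3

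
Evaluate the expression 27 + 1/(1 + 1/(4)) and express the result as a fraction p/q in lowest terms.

139/5

a_0 = 27: 27/1
a_1 = 1: 28/1
a_2 = 4: 139/5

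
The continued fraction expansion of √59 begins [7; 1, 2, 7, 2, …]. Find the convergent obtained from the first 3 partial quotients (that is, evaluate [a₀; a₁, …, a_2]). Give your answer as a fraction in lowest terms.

a_0 = 7: 7/1
a_1 = 1: 8/1
a_2 = 2: 23/3

23/3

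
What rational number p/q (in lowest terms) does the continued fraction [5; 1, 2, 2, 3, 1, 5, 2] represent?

2221/389

Start with 2.
5 + 1/(2/1) = 5 + 1/2 = 11/2
1 + 1/(11/2) = 1 + 2/11 = 13/11
3 + 1/(13/11) = 3 + 11/13 = 50/13
2 + 1/(50/13) = 2 + 13/50 = 113/50
2 + 1/(113/50) = 2 + 50/113 = 276/113
1 + 1/(276/113) = 1 + 113/276 = 389/276
5 + 1/(389/276) = 5 + 276/389 = 2221/389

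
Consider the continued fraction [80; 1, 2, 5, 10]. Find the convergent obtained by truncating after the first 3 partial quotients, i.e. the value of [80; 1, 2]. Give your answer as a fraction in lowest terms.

242/3

Start with 2.
1 + 1/(2/1) = 1 + 1/2 = 3/2
80 + 1/(3/2) = 80 + 2/3 = 242/3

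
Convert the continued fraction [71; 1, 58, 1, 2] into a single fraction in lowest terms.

Starting at the tail and folding back:
Start with 2.
1 + 1/(2/1) = 1 + 1/2 = 3/2
58 + 1/(3/2) = 58 + 2/3 = 176/3
1 + 1/(176/3) = 1 + 3/176 = 179/176
71 + 1/(179/176) = 71 + 176/179 = 12885/179

12885/179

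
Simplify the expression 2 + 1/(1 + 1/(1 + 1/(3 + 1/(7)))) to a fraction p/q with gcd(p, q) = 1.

Compute successive convergents:
a_0 = 2: 2/1
a_1 = 1: 3/1
a_2 = 1: 5/2
a_3 = 3: 18/7
a_4 = 7: 131/51

131/51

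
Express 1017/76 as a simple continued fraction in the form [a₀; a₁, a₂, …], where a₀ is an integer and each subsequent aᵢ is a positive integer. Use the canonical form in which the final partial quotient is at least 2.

Repeatedly divide and take the remainder:
1017 = 13·76 + 29, so a_0 = 13
76 = 2·29 + 18, so a_1 = 2
29 = 1·18 + 11, so a_2 = 1
18 = 1·11 + 7, so a_3 = 1
11 = 1·7 + 4, so a_4 = 1
7 = 1·4 + 3, so a_5 = 1
4 = 1·3 + 1, so a_6 = 1
3 = 3·1 + 0, so a_7 = 3

[13; 2, 1, 1, 1, 1, 1, 3]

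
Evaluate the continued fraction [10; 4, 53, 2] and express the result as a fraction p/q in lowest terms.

Start with 2.
53 + 1/(2/1) = 53 + 1/2 = 107/2
4 + 1/(107/2) = 4 + 2/107 = 430/107
10 + 1/(430/107) = 10 + 107/430 = 4407/430

4407/430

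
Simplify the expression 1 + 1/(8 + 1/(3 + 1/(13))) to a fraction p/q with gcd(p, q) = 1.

Build up convergents one term at a time:
a_0 = 1: 1/1
a_1 = 8: 9/8
a_2 = 3: 28/25
a_3 = 13: 373/333

373/333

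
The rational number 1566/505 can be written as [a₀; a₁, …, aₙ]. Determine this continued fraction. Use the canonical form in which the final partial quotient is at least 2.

[3; 9, 1, 9, 5]

Repeatedly divide and take the remainder:
1566 ÷ 505 → quotient 3, remainder 51
505 ÷ 51 → quotient 9, remainder 46
51 ÷ 46 → quotient 1, remainder 5
46 ÷ 5 → quotient 9, remainder 1
5 ÷ 1 → quotient 5, remainder 0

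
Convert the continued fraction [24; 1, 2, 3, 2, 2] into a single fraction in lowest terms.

1383/56

Build up convergents one term at a time:
a_0 = 24: 24/1
a_1 = 1: 25/1
a_2 = 2: 74/3
a_3 = 3: 247/10
a_4 = 2: 568/23
a_5 = 2: 1383/56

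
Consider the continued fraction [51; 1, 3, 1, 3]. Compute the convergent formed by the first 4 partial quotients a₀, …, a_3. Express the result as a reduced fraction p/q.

Start with 1.
3 + 1/(1/1) = 3 + 1/1 = 4/1
1 + 1/(4/1) = 1 + 1/4 = 5/4
51 + 1/(5/4) = 51 + 4/5 = 259/5

259/5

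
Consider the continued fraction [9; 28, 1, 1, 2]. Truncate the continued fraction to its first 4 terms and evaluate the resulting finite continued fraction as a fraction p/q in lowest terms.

Start with 1.
1 + 1/(1/1) = 1 + 1/1 = 2/1
28 + 1/(2/1) = 28 + 1/2 = 57/2
9 + 1/(57/2) = 9 + 2/57 = 515/57

515/57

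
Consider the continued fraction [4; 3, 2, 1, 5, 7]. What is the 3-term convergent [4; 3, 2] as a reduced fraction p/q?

30/7

a_0 = 4: 4/1
a_1 = 3: 13/3
a_2 = 2: 30/7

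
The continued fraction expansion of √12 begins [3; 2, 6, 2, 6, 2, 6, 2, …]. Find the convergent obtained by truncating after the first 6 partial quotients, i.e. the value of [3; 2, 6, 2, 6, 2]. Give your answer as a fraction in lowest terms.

Use the convergent recurrence hₖ = aₖ·hₖ₋₁ + hₖ₋₂ (and likewise for the denominators kₖ):
a_0 = 3: 3/1
a_1 = 2: 7/2
a_2 = 6: 45/13
a_3 = 2: 97/28
a_4 = 6: 627/181
a_5 = 2: 1351/390

1351/390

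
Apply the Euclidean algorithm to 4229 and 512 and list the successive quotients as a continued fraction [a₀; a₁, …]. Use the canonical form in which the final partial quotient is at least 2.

Apply division with remainder until the remainder is 0:
4229 ÷ 512 → quotient 8, remainder 133
512 ÷ 133 → quotient 3, remainder 113
133 ÷ 113 → quotient 1, remainder 20
113 ÷ 20 → quotient 5, remainder 13
20 ÷ 13 → quotient 1, remainder 7
13 ÷ 7 → quotient 1, remainder 6
7 ÷ 6 → quotient 1, remainder 1
6 ÷ 1 → quotient 6, remainder 0

[8; 3, 1, 5, 1, 1, 1, 6]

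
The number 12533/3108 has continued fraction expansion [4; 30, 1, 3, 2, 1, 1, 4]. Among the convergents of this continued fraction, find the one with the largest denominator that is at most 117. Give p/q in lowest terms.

List convergents until the denominator exceeds the bound:
a_0 = 4: 4/1  (≤ bound)
a_1 = 30: 121/30  (≤ bound)
a_2 = 1: 125/31  (≤ bound)
a_3 = 3: 496/123  (> 117, stop)

125/31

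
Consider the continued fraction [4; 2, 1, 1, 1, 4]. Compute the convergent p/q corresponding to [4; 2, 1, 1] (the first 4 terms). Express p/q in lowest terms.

22/5

a_0 = 4: 4/1
a_1 = 2: 9/2
a_2 = 1: 13/3
a_3 = 1: 22/5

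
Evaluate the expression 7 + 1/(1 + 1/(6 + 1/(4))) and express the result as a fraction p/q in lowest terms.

228/29

Build up convergents one term at a time:
a_0 = 7: 7/1
a_1 = 1: 8/1
a_2 = 6: 55/7
a_3 = 4: 228/29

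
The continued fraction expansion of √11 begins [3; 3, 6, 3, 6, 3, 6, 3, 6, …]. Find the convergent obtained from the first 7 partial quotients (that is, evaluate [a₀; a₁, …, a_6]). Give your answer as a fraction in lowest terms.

25077/7561

Use the convergent recurrence hₖ = aₖ·hₖ₋₁ + hₖ₋₂ (and likewise for the denominators kₖ):
a_0 = 3: 3/1
a_1 = 3: 10/3
a_2 = 6: 63/19
a_3 = 3: 199/60
a_4 = 6: 1257/379
a_5 = 3: 3970/1197
a_6 = 6: 25077/7561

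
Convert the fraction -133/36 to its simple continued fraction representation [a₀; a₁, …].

[-4; 3, 3, 1, 2]

-133 ÷ 36 → quotient -4, remainder 11
36 ÷ 11 → quotient 3, remainder 3
11 ÷ 3 → quotient 3, remainder 2
3 ÷ 2 → quotient 1, remainder 1
2 ÷ 1 → quotient 2, remainder 0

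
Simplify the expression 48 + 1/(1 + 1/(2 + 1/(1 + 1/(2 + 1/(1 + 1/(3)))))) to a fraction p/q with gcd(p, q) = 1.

2729/56

a_0 = 48: 48/1
a_1 = 1: 49/1
a_2 = 2: 146/3
a_3 = 1: 195/4
a_4 = 2: 536/11
a_5 = 1: 731/15
a_6 = 3: 2729/56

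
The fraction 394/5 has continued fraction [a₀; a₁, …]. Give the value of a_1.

1

⌊394/5⌋ = 78, remainder 4
⌊5/4⌋ = 1, remainder 1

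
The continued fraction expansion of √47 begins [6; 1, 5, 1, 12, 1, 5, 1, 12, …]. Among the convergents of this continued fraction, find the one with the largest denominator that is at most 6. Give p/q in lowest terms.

List convergents until the denominator exceeds the bound:
a_0 = 6: 6/1  (≤ bound)
a_1 = 1: 7/1  (≤ bound)
a_2 = 5: 41/6  (≤ bound)
a_3 = 1: 48/7  (> 6, stop)

41/6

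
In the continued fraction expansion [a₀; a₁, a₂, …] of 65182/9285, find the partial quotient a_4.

65182 = 7·9285 + 187, so a_0 = 7
9285 = 49·187 + 122, so a_1 = 49
187 = 1·122 + 65, so a_2 = 1
122 = 1·65 + 57, so a_3 = 1
65 = 1·57 + 8, so a_4 = 1

1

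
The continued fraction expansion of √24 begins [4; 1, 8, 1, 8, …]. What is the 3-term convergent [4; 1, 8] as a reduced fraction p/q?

44/9

Build up convergents one term at a time:
a_0 = 4: 4/1
a_1 = 1: 5/1
a_2 = 8: 44/9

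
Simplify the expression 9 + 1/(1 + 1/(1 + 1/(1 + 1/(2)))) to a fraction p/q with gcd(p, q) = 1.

Start with 2.
1 + 1/(2/1) = 1 + 1/2 = 3/2
1 + 1/(3/2) = 1 + 2/3 = 5/3
1 + 1/(5/3) = 1 + 3/5 = 8/5
9 + 1/(8/5) = 9 + 5/8 = 77/8

77/8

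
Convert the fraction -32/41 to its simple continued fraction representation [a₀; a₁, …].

[-1; 4, 1, 1, 4]

-32 = -1·41 + 9, so a_0 = -1
41 = 4·9 + 5, so a_1 = 4
9 = 1·5 + 4, so a_2 = 1
5 = 1·4 + 1, so a_3 = 1
4 = 4·1 + 0, so a_4 = 4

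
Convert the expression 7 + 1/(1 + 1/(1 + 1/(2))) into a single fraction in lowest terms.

Start with 2.
1 + 1/(2/1) = 1 + 1/2 = 3/2
1 + 1/(3/2) = 1 + 2/3 = 5/3
7 + 1/(5/3) = 7 + 3/5 = 38/5

38/5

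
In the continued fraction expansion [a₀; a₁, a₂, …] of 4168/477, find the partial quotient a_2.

2

Run the Euclidean algorithm, recording each quotient:
4168 = 8·477 + 352, so a_0 = 8
477 = 1·352 + 125, so a_1 = 1
352 = 2·125 + 102, so a_2 = 2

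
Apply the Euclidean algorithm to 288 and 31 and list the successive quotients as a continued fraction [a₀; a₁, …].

[9; 3, 2, 4]

288 ÷ 31 → quotient 9, remainder 9
31 ÷ 9 → quotient 3, remainder 4
9 ÷ 4 → quotient 2, remainder 1
4 ÷ 1 → quotient 4, remainder 0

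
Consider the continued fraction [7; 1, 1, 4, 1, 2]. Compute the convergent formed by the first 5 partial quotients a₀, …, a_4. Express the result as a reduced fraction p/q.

a_0 = 7: 7/1
a_1 = 1: 8/1
a_2 = 1: 15/2
a_3 = 4: 68/9
a_4 = 1: 83/11

83/11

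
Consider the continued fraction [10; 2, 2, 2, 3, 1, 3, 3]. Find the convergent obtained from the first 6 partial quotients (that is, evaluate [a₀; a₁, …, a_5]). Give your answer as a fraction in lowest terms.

552/53

Start with 1.
3 + 1/(1/1) = 3 + 1/1 = 4/1
2 + 1/(4/1) = 2 + 1/4 = 9/4
2 + 1/(9/4) = 2 + 4/9 = 22/9
2 + 1/(22/9) = 2 + 9/22 = 53/22
10 + 1/(53/22) = 10 + 22/53 = 552/53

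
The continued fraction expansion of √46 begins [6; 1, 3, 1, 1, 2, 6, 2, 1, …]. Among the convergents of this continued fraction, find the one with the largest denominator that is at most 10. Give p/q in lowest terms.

61/9

List convergents until the denominator exceeds the bound:
a_0 = 6: 6/1  (≤ bound)
a_1 = 1: 7/1  (≤ bound)
a_2 = 3: 27/4  (≤ bound)
a_3 = 1: 34/5  (≤ bound)
a_4 = 1: 61/9  (≤ bound)
a_5 = 2: 156/23  (> 10, stop)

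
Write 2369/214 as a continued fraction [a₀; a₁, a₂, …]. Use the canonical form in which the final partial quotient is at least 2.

Repeatedly divide and take the remainder:
⌊2369/214⌋ = 11, remainder 15
⌊214/15⌋ = 14, remainder 4
⌊15/4⌋ = 3, remainder 3
⌊4/3⌋ = 1, remainder 1
⌊3/1⌋ = 3, remainder 0

[11; 14, 3, 1, 3]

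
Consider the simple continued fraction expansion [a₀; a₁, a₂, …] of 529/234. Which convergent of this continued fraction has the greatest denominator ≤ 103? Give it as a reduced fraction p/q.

List convergents until the denominator exceeds the bound:
a_0 = 2: 2/1  (≤ bound)
a_1 = 3: 7/3  (≤ bound)
a_2 = 1: 9/4  (≤ bound)
a_3 = 5: 52/23  (≤ bound)
a_4 = 10: 529/234  (> 103, stop)

52/23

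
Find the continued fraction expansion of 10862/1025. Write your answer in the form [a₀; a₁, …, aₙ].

[10; 1, 1, 2, 13, 3, 1, 3]

Apply division with remainder until the remainder is 0:
10862 = 10·1025 + 612, so a_0 = 10
1025 = 1·612 + 413, so a_1 = 1
612 = 1·413 + 199, so a_2 = 1
413 = 2·199 + 15, so a_3 = 2
199 = 13·15 + 4, so a_4 = 13
15 = 3·4 + 3, so a_5 = 3
4 = 1·3 + 1, so a_6 = 1
3 = 3·1 + 0, so a_7 = 3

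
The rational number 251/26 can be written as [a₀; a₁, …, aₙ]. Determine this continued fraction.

⌊251/26⌋ = 9, remainder 17
⌊26/17⌋ = 1, remainder 9
⌊17/9⌋ = 1, remainder 8
⌊9/8⌋ = 1, remainder 1
⌊8/1⌋ = 8, remainder 0

[9; 1, 1, 1, 8]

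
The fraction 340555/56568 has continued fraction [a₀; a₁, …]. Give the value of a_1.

49

Repeatedly divide and take the remainder:
340555 ÷ 56568 → quotient 6, remainder 1147
56568 ÷ 1147 → quotient 49, remainder 365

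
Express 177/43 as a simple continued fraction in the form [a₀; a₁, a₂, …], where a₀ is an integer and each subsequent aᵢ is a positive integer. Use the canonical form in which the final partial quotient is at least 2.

Repeatedly divide and take the remainder:
177 ÷ 43 → quotient 4, remainder 5
43 ÷ 5 → quotient 8, remainder 3
5 ÷ 3 → quotient 1, remainder 2
3 ÷ 2 → quotient 1, remainder 1
2 ÷ 1 → quotient 2, remainder 0

[4; 8, 1, 1, 2]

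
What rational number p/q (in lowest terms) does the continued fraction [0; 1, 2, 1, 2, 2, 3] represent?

Start with 3.
2 + 1/(3/1) = 2 + 1/3 = 7/3
2 + 1/(7/3) = 2 + 3/7 = 17/7
1 + 1/(17/7) = 1 + 7/17 = 24/17
2 + 1/(24/17) = 2 + 17/24 = 65/24
1 + 1/(65/24) = 1 + 24/65 = 89/65
0 + 1/(89/65) = 0 + 65/89 = 65/89

65/89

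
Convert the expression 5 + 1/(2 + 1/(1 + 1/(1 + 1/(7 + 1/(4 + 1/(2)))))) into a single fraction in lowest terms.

Start with 2.
4 + 1/(2/1) = 4 + 1/2 = 9/2
7 + 1/(9/2) = 7 + 2/9 = 65/9
1 + 1/(65/9) = 1 + 9/65 = 74/65
1 + 1/(74/65) = 1 + 65/74 = 139/74
2 + 1/(139/74) = 2 + 74/139 = 352/139
5 + 1/(352/139) = 5 + 139/352 = 1899/352

1899/352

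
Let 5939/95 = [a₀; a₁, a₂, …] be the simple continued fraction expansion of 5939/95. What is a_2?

⌊5939/95⌋ = 62, remainder 49
⌊95/49⌋ = 1, remainder 46
⌊49/46⌋ = 1, remainder 3

1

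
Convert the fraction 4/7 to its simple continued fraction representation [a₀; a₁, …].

⌊4/7⌋ = 0, remainder 4
⌊7/4⌋ = 1, remainder 3
⌊4/3⌋ = 1, remainder 1
⌊3/1⌋ = 3, remainder 0

[0; 1, 1, 3]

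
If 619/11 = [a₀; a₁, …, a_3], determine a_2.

1

619 ÷ 11 → quotient 56, remainder 3
11 ÷ 3 → quotient 3, remainder 2
3 ÷ 2 → quotient 1, remainder 1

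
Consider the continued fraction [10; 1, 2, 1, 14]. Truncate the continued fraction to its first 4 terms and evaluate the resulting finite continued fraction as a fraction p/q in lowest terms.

Use the convergent recurrence hₖ = aₖ·hₖ₋₁ + hₖ₋₂ (and likewise for the denominators kₖ):
a_0 = 10: 10/1
a_1 = 1: 11/1
a_2 = 2: 32/3
a_3 = 1: 43/4

43/4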